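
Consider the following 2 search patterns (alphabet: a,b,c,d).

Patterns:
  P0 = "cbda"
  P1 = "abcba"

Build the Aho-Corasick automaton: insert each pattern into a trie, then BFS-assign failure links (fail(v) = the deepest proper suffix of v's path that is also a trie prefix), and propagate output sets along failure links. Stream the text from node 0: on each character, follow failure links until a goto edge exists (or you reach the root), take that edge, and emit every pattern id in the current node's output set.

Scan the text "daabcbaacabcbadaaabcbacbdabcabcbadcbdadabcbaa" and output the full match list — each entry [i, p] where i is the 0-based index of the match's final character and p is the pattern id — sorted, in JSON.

Build:
Trie (insert patterns):
  0='ε' goto a→5 c→1
  1='c' goto b→2
  2='cb' goto d→3
  3='cbd' goto a→4
  4='cbda' goto ·  [P0 ends]
  5='a' goto b→6
  6='ab' goto c→7
  7='abc' goto b→8
  8='abcb' goto a→9
  9='abcba' goto ·  [P1 ends]

BFS fail/out derivation:
  n1('c'): parent n0 fail=0; on 'c' 0 → fail=0;  out ∅∪∅=∅
  n5('a'): parent n0 fail=0; on 'a' 0 → fail=0;  out ∅∪∅=∅
  n2('cb'): parent n1 fail=0; on 'b' 0 → fail=0;  out ∅∪∅=∅
  n6('ab'): parent n5 fail=0; on 'b' 0 → fail=0;  out ∅∪∅=∅
  n3('cbd'): parent n2 fail=0; on 'd' 0 → fail=0;  out ∅∪∅=∅
  n7('abc'): parent n6 fail=0; on 'c' 0 → fail=1;  out ∅∪∅=∅
  n4('cbda'): parent n3 fail=0; on 'a' 0 → fail=5;  out {0}∪∅={0}
  n8('abcb'): parent n7 fail=1; on 'b' 1 → fail=2;  out ∅∪∅=∅
  n9('abcba'): parent n8 fail=2; on 'a' 2→0 → fail=5;  out {1}∪∅={1}

Scan:
[0] read 'd'  n0⇒n0
[1] read 'a'  n0⇒n5
[2] read 'a'  n5⇒n5 ·f
[3] read 'b'  n5⇒n6
[4] read 'c'  n6⇒n7
[5] read 'b'  n7⇒n8
[6] read 'a'  n8⇒n9  emit P1@[2:6]
[7] read 'a'  n9⇒n5 ·f
[8] read 'c'  n5⇒n1 ·f
[9] read 'a'  n1⇒n5 ·f
[10] read 'b'  n5⇒n6
[11] read 'c'  n6⇒n7
[12] read 'b'  n7⇒n8
[13] read 'a'  n8⇒n9  emit P1@[9:13]
[14] read 'd'  n9⇒n0 ·f
[15] read 'a'  n0⇒n5
[16] read 'a'  n5⇒n5 ·f
[17] read 'a'  n5⇒n5 ·f
[18] read 'b'  n5⇒n6
[19] read 'c'  n6⇒n7
[20] read 'b'  n7⇒n8
[21] read 'a'  n8⇒n9  emit P1@[17:21]
[22] read 'c'  n9⇒n1 ·f
[23] read 'b'  n1⇒n2
[24] read 'd'  n2⇒n3
[25] read 'a'  n3⇒n4  emit P0@[22:25]
[26] read 'b'  n4⇒n6 ·f
[27] read 'c'  n6⇒n7
[28] read 'a'  n7⇒n5 ·f
[29] read 'b'  n5⇒n6
[30] read 'c'  n6⇒n7
[31] read 'b'  n7⇒n8
[32] read 'a'  n8⇒n9  emit P1@[28:32]
[33] read 'd'  n9⇒n0 ·f
[34] read 'c'  n0⇒n1
[35] read 'b'  n1⇒n2
[36] read 'd'  n2⇒n3
[37] read 'a'  n3⇒n4  emit P0@[34:37]
[38] read 'd'  n4⇒n0 ·f
[39] read 'a'  n0⇒n5
[40] read 'b'  n5⇒n6
[41] read 'c'  n6⇒n7
[42] read 'b'  n7⇒n8
[43] read 'a'  n8⇒n9  emit P1@[39:43]
[44] read 'a'  n9⇒n5 ·f

Result: [[6,1],[13,1],[21,1],[25,0],[32,1],[37,0],[43,1]]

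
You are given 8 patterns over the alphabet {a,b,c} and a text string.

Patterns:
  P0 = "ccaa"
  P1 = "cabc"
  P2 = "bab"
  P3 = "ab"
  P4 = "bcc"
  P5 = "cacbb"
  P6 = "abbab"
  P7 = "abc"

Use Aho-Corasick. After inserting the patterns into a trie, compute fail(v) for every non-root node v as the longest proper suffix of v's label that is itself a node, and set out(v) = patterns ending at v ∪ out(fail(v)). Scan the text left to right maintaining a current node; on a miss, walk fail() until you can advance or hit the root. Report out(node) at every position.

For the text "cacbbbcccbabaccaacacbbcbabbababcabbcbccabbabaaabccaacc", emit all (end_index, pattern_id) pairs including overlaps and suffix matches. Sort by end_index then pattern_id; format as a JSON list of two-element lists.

Build automaton:
Trie nodes:
  n0 'ε': a→11 b→8 c→1
  n1 'c': a→5 c→2
  n2 'cc': a→3
  n3 'cca': a→4
  n4 'ccaa': ·  [P0 ends]
  n5 'ca': b→6 c→15
  n6 'cab': c→7
  n7 'cabc': ·  [P1 ends]
  n8 'b': a→9 c→13
  n9 'ba': b→10
  n10 'bab': ·  [P2 ends]
  n11 'a': b→12
  n12 'ab': b→18 c→21  [P3 ends]
  n13 'bc': c→14
  n14 'bcc': ·  [P4 ends]
  n15 'cac': b→16
  n16 'cacb': b→17
  n17 'cacbb': ·  [P5 ends]
  n18 'abb': a→19
  n19 'abba': b→20
  n20 'abbab': ·  [P6 ends]
  n21 'abc': ·  [P7 ends]

Failure links (BFS by depth):
  n1('c'): parent n0 fail=0; on 'c' 0 → fail=0;  out ∅∪∅=∅
  n8('b'): parent n0 fail=0; on 'b' 0 → fail=0;  out ∅∪∅=∅
  n11('a'): parent n0 fail=0; on 'a' 0 → fail=0;  out ∅∪∅=∅
  n2('cc'): parent n1 fail=0; on 'c' 0 → fail=1;  out ∅∪∅=∅
  n5('ca'): parent n1 fail=0; on 'a' 0 → fail=11;  out ∅∪∅=∅
  n9('ba'): parent n8 fail=0; on 'a' 0 → fail=11;  out ∅∪∅=∅
  n12('ab'): parent n11 fail=0; on 'b' 0 → fail=8;  out {3}∪∅={3}
  n13('bc'): parent n8 fail=0; on 'c' 0 → fail=1;  out ∅∪∅=∅
  n3('cca'): parent n2 fail=1; on 'a' 1 → fail=5;  out ∅∪∅=∅
  n6('cab'): parent n5 fail=11; on 'b' 11 → fail=12;  out ∅∪{3}={3}
  n10('bab'): parent n9 fail=11; on 'b' 11 → fail=12;  out {2}∪{3}={2,3}
  n14('bcc'): parent n13 fail=1; on 'c' 1 → fail=2;  out {4}∪∅={4}
  n15('cac'): parent n5 fail=11; on 'c' 11→0 → fail=1;  out ∅∪∅=∅
  n18('abb'): parent n12 fail=8; on 'b' 8→0 → fail=8;  out ∅∪∅=∅
  n21('abc'): parent n12 fail=8; on 'c' 8 → fail=13;  out {7}∪∅={7}
  n4('ccaa'): parent n3 fail=5; on 'a' 5→11→0 → fail=11;  out {0}∪∅={0}
  n7('cabc'): parent n6 fail=12; on 'c' 12 → fail=21;  out {1}∪{7}={1,7}
  n16('cacb'): parent n15 fail=1; on 'b' 1→0 → fail=8;  out ∅∪∅=∅
  n19('abba'): parent n18 fail=8; on 'a' 8 → fail=9;  out ∅∪∅=∅
  n17('cacbb'): parent n16 fail=8; on 'b' 8→0 → fail=8;  out {5}∪∅={5}
  n20('abbab'): parent n19 fail=9; on 'b' 9 → fail=10;  out {6}∪{2,3}={2,3,6}

Text stream:
[0] read 'c'  n0⇒n1
[1] read 'a'  n1⇒n5
[2] read 'c'  n5⇒n15
[3] read 'b'  n15⇒n16
[4] read 'b'  n16⇒n17  ** P5@[0:4]
[5] read 'b'  n17⇒n8 (fail-walked)
[6] read 'c'  n8⇒n13
[7] read 'c'  n13⇒n14  ** P4@[5:7]
[8] read 'c'  n14⇒n2 (fail-walked)
[9] read 'b'  n2⇒n8 (fail-walked)
[10] read 'a'  n8⇒n9
[11] read 'b'  n9⇒n10  ** P2@[9:11],P3@[10:11]
[12] read 'a'  n10⇒n9 (fail-walked)
[13] read 'c'  n9⇒n1 (fail-walked)
[14] read 'c'  n1⇒n2
[15] read 'a'  n2⇒n3
[16] read 'a'  n3⇒n4  ** P0@[13:16]
[17] read 'c'  n4⇒n1 (fail-walked)
[18] read 'a'  n1⇒n5
[19] read 'c'  n5⇒n15
[20] read 'b'  n15⇒n16
[21] read 'b'  n16⇒n17  ** P5@[17:21]
[22] read 'c'  n17⇒n13 (fail-walked)
[23] read 'b'  n13⇒n8 (fail-walked)
[24] read 'a'  n8⇒n9
[25] read 'b'  n9⇒n10  ** P2@[23:25],P3@[24:25]
[26] read 'b'  n10⇒n18 (fail-walked)
[27] read 'a'  n18⇒n19
[28] read 'b'  n19⇒n20  ** P2@[26:28],P3@[27:28],P6@[24:28]
[29] read 'a'  n20⇒n9 (fail-walked)
[30] read 'b'  n9⇒n10  ** P2@[28:30],P3@[29:30]
[31] read 'c'  n10⇒n21 (fail-walked)  ** P7@[29:31]
[32] read 'a'  n21⇒n5 (fail-walked)
[33] read 'b'  n5⇒n6  ** P3@[32:33]
[34] read 'b'  n6⇒n18 (fail-walked)
[35] read 'c'  n18⇒n13 (fail-walked)
[36] read 'b'  n13⇒n8 (fail-walked)
[37] read 'c'  n8⇒n13
[38] read 'c'  n13⇒n14  ** P4@[36:38]
[39] read 'a'  n14⇒n3 (fail-walked)
[40] read 'b'  n3⇒n6 (fail-walked)  ** P3@[39:40]
[41] read 'b'  n6⇒n18 (fail-walked)
[42] read 'a'  n18⇒n19
[43] read 'b'  n19⇒n20  ** P2@[41:43],P3@[42:43],P6@[39:43]
[44] read 'a'  n20⇒n9 (fail-walked)
[45] read 'a'  n9⇒n11 (fail-walked)
[46] read 'a'  n11⇒n11 (fail-walked)
[47] read 'b'  n11⇒n12  ** P3@[46:47]
[48] read 'c'  n12⇒n21  ** P7@[46:48]
[49] read 'c'  n21⇒n14 (fail-walked)  ** P4@[47:49]
[50] read 'a'  n14⇒n3 (fail-walked)
[51] read 'a'  n3⇒n4  ** P0@[48:51]
[52] read 'c'  n4⇒n1 (fail-walked)
[53] read 'c'  n1⇒n2

Result: [[4,5],[7,4],[11,2],[11,3],[16,0],[21,5],[25,2],[25,3],[28,2],[28,3],[28,6],[30,2],[30,3],[31,7],[33,3],[38,4],[40,3],[43,2],[43,3],[43,6],[47,3],[48,7],[49,4],[51,0]]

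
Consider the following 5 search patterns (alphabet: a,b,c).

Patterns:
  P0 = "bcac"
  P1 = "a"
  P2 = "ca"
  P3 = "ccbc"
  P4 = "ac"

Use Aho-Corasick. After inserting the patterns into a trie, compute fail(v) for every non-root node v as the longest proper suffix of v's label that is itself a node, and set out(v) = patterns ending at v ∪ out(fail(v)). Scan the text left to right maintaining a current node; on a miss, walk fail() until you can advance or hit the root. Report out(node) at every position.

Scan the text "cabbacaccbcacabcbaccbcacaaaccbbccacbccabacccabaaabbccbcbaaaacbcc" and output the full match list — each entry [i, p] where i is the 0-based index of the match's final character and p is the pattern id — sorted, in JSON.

Build automaton:
Trie (insert patterns):
  0='ε' goto a→5 b→1 c→6
  1='b' goto c→2
  2='bc' goto a→3
  3='bca' goto c→4
  4='bcac' goto ·  [P0 ends]
  5='a' goto c→11  [P1 ends]
  6='c' goto a→7 c→8
  7='ca' goto ·  [P2 ends]
  8='cc' goto b→9
  9='ccb' goto c→10
  10='ccbc' goto ·  [P3 ends]
  11='ac' goto ·  [P4 ends]

BFS fail/out derivation:
  n1('b'): parent n0 fail=0; on 'b' 0 → fail=0;  out ∅∪∅=∅
  n5('a'): parent n0 fail=0; on 'a' 0 → fail=0;  out {1}∪∅={1}
  n6('c'): parent n0 fail=0; on 'c' 0 → fail=0;  out ∅∪∅=∅
  n2('bc'): parent n1 fail=0; on 'c' 0 → fail=6;  out ∅∪∅=∅
  n7('ca'): parent n6 fail=0; on 'a' 0 → fail=5;  out {2}∪{1}={1,2}
  n8('cc'): parent n6 fail=0; on 'c' 0 → fail=6;  out ∅∪∅=∅
  n11('ac'): parent n5 fail=0; on 'c' 0 → fail=6;  out {4}∪∅={4}
  n3('bca'): parent n2 fail=6; on 'a' 6 → fail=7;  out ∅∪{1,2}={1,2}
  n9('ccb'): parent n8 fail=6; on 'b' 6→0 → fail=1;  out ∅∪∅=∅
  n4('bcac'): parent n3 fail=7; on 'c' 7→5 → fail=11;  out {0}∪{4}={0,4}
  n10('ccbc'): parent n9 fail=1; on 'c' 1 → fail=2;  out {3}∪∅={3}

Run:
pos 0 'c': at 6
pos 1 'a': at 7  → match P1@[1:1],P2@[0:1]
pos 2 'b': at 1 ·f
pos 3 'b': at 1 ·f
pos 4 'a': at 5 ·f  → match P1@[4:4]
pos 5 'c': at 11  → match P4@[4:5]
pos 6 'a': at 7 ·f  → match P1@[6:6],P2@[5:6]
pos 7 'c': at 11 ·f  → match P4@[6:7]
pos 8 'c': at 8 ·f
pos 9 'b': at 9
pos 10 'c': at 10  → match P3@[7:10]
pos 11 'a': at 3 ·f  → match P1@[11:11],P2@[10:11]
pos 12 'c': at 4  → match P0@[9:12],P4@[11:12]
pos 13 'a': at 7 ·f  → match P1@[13:13],P2@[12:13]
pos 14 'b': at 1 ·f
pos 15 'c': at 2
pos 16 'b': at 1 ·f
pos 17 'a': at 5 ·f  → match P1@[17:17]
pos 18 'c': at 11  → match P4@[17:18]
pos 19 'c': at 8 ·f
pos 20 'b': at 9
pos 21 'c': at 10  → match P3@[18:21]
pos 22 'a': at 3 ·f  → match P1@[22:22],P2@[21:22]
pos 23 'c': at 4  → match P0@[20:23],P4@[22:23]
pos 24 'a': at 7 ·f  → match P1@[24:24],P2@[23:24]
pos 25 'a': at 5 ·f  → match P1@[25:25]
pos 26 'a': at 5 ·f  → match P1@[26:26]
pos 27 'c': at 11  → match P4@[26:27]
pos 28 'c': at 8 ·f
pos 29 'b': at 9
pos 30 'b': at 1 ·f
pos 31 'c': at 2
pos 32 'c': at 8 ·f
pos 33 'a': at 7 ·f  → match P1@[33:33],P2@[32:33]
pos 34 'c': at 11 ·f  → match P4@[33:34]
pos 35 'b': at 1 ·f
pos 36 'c': at 2
pos 37 'c': at 8 ·f
pos 38 'a': at 7 ·f  → match P1@[38:38],P2@[37:38]
pos 39 'b': at 1 ·f
pos 40 'a': at 5 ·f  → match P1@[40:40]
pos 41 'c': at 11  → match P4@[40:41]
pos 42 'c': at 8 ·f
pos 43 'c': at 8 ·f
pos 44 'a': at 7 ·f  → match P1@[44:44],P2@[43:44]
pos 45 'b': at 1 ·f
pos 46 'a': at 5 ·f  → match P1@[46:46]
pos 47 'a': at 5 ·f  → match P1@[47:47]
pos 48 'a': at 5 ·f  → match P1@[48:48]
pos 49 'b': at 1 ·f
pos 50 'b': at 1 ·f
pos 51 'c': at 2
pos 52 'c': at 8 ·f
pos 53 'b': at 9
pos 54 'c': at 10  → match P3@[51:54]
pos 55 'b': at 1 ·f
pos 56 'a': at 5 ·f  → match P1@[56:56]
pos 57 'a': at 5 ·f  → match P1@[57:57]
pos 58 'a': at 5 ·f  → match P1@[58:58]
pos 59 'a': at 5 ·f  → match P1@[59:59]
pos 60 'c': at 11  → match P4@[59:60]
pos 61 'b': at 1 ·f
pos 62 'c': at 2
pos 63 'c': at 8 ·f

Result: [[1,1],[1,2],[4,1],[5,4],[6,1],[6,2],[7,4],[10,3],[11,1],[11,2],[12,0],[12,4],[13,1],[13,2],[17,1],[18,4],[21,3],[22,1],[22,2],[23,0],[23,4],[24,1],[24,2],[25,1],[26,1],[27,4],[33,1],[33,2],[34,4],[38,1],[38,2],[40,1],[41,4],[44,1],[44,2],[46,1],[47,1],[48,1],[54,3],[56,1],[57,1],[58,1],[59,1],[60,4]]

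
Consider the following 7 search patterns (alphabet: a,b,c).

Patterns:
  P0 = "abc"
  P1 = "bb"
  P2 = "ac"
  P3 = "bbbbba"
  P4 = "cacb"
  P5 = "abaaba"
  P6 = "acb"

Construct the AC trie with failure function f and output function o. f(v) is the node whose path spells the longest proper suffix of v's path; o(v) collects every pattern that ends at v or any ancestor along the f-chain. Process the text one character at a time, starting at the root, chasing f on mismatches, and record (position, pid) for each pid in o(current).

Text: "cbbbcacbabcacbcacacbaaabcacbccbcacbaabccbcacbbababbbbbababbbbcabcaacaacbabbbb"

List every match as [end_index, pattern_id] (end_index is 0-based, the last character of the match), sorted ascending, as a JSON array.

Build:
Trie nodes:
  0='ε' goto a→1 b→4 c→11
  1='a' goto b→2 c→6
  2='ab' goto a→15 c→3
  3='abc' goto ·  ←P0
  4='b' goto b→5
  5='bb' goto b→7  ←P1
  6='ac' goto b→19  ←P2
  7='bbb' goto b→8
  8='bbbb' goto b→9
  9='bbbbb' goto a→10
  10='bbbbba' goto ·  ←P3
  11='c' goto a→12
  12='ca' goto c→13
  13='cac' goto b→14
  14='cacb' goto ·  ←P4
  15='aba' goto a→16
  16='abaa' goto b→17
  17='abaab' goto a→18
  18='abaaba' goto ·  ←P5
  19='acb' goto ·  ←P6

Failure links (BFS by depth):
  n1('a'): parent n0 fail=0; on 'a' 0 → fail=0;  out ∅∪∅=∅
  n4('b'): parent n0 fail=0; on 'b' 0 → fail=0;  out ∅∪∅=∅
  n11('c'): parent n0 fail=0; on 'c' 0 → fail=0;  out ∅∪∅=∅
  n2('ab'): parent n1 fail=0; on 'b' 0 → fail=4;  out ∅∪∅=∅
  n5('bb'): parent n4 fail=0; on 'b' 0 → fail=4;  out {1}∪∅={1}
  n6('ac'): parent n1 fail=0; on 'c' 0 → fail=11;  out {2}∪∅={2}
  n12('ca'): parent n11 fail=0; on 'a' 0 → fail=1;  out ∅∪∅=∅
  n3('abc'): parent n2 fail=4; on 'c' 4→0 → fail=11;  out {0}∪∅={0}
  n7('bbb'): parent n5 fail=4; on 'b' 4 → fail=5;  out ∅∪{1}={1}
  n13('cac'): parent n12 fail=1; on 'c' 1 → fail=6;  out ∅∪{2}={2}
  n15('aba'): parent n2 fail=4; on 'a' 4→0 → fail=1;  out ∅∪∅=∅
  n19('acb'): parent n6 fail=11; on 'b' 11→0 → fail=4;  out {6}∪∅={6}
  n8('bbbb'): parent n7 fail=5; on 'b' 5 → fail=7;  out ∅∪{1}={1}
  n14('cacb'): parent n13 fail=6; on 'b' 6 → fail=19;  out {4}∪{6}={4,6}
  n16('abaa'): parent n15 fail=1; on 'a' 1→0 → fail=1;  out ∅∪∅=∅
  n9('bbbbb'): parent n8 fail=7; on 'b' 7 → fail=8;  out ∅∪{1}={1}
  n17('abaab'): parent n16 fail=1; on 'b' 1 → fail=2;  out ∅∪∅=∅
  n10('bbbbba'): parent n9 fail=8; on 'a' 8→7→5→4→0 → fail=1;  out {3}∪∅={3}
  n18('abaaba'): parent n17 fail=2; on 'a' 2 → fail=15;  out {5}∪∅={5}

Text stream:
i=0 'c': node 0→11
i=1 'b': node 11→4 ·f
i=2 'b': node 4→5  ** P1@[1:2]
i=3 'b': node 5→7  ** P1@[2:3]
i=4 'c': node 7→11 ·f
i=5 'a': node 11→12
i=6 'c': node 12→13  ** P2@[5:6]
i=7 'b': node 13→14  ** P4@[4:7],P6@[5:7]
i=8 'a': node 14→1 ·f
i=9 'b': node 1→2
i=10 'c': node 2→3  ** P0@[8:10]
i=11 'a': node 3→12 ·f
i=12 'c': node 12→13  ** P2@[11:12]
i=13 'b': node 13→14  ** P4@[10:13],P6@[11:13]
i=14 'c': node 14→11 ·f
i=15 'a': node 11→12
i=16 'c': node 12→13  ** P2@[15:16]
i=17 'a': node 13→12 ·f
i=18 'c': node 12→13  ** P2@[17:18]
i=19 'b': node 13→14  ** P4@[16:19],P6@[17:19]
i=20 'a': node 14→1 ·f
i=21 'a': node 1→1 ·f
i=22 'a': node 1→1 ·f
i=23 'b': node 1→2
i=24 'c': node 2→3  ** P0@[22:24]
i=25 'a': node 3→12 ·f
i=26 'c': node 12→13  ** P2@[25:26]
i=27 'b': node 13→14  ** P4@[24:27],P6@[25:27]
i=28 'c': node 14→11 ·f
i=29 'c': node 11→11 ·f
i=30 'b': node 11→4 ·f
i=31 'c': node 4→11 ·f
i=32 'a': node 11→12
i=33 'c': node 12→13  ** P2@[32:33]
i=34 'b': node 13→14  ** P4@[31:34],P6@[32:34]
i=35 'a': node 14→1 ·f
i=36 'a': node 1→1 ·f
i=37 'b': node 1→2
i=38 'c': node 2→3  ** P0@[36:38]
i=39 'c': node 3→11 ·f
i=40 'b': node 11→4 ·f
i=41 'c': node 4→11 ·f
i=42 'a': node 11→12
i=43 'c': node 12→13  ** P2@[42:43]
i=44 'b': node 13→14  ** P4@[41:44],P6@[42:44]
i=45 'b': node 14→5 ·f  ** P1@[44:45]
i=46 'a': node 5→1 ·f
i=47 'b': node 1→2
i=48 'a': node 2→15
i=49 'b': node 15→2 ·f
i=50 'b': node 2→5 ·f  ** P1@[49:50]
i=51 'b': node 5→7  ** P1@[50:51]
i=52 'b': node 7→8  ** P1@[51:52]
i=53 'b': node 8→9  ** P1@[52:53]
i=54 'a': node 9→10  ** P3@[49:54]
i=55 'b': node 10→2 ·f
i=56 'a': node 2→15
i=57 'b': node 15→2 ·f
i=58 'b': node 2→5 ·f  ** P1@[57:58]
i=59 'b': node 5→7  ** P1@[58:59]
i=60 'b': node 7→8  ** P1@[59:60]
i=61 'c': node 8→11 ·f
i=62 'a': node 11→12
i=63 'b': node 12→2 ·f
i=64 'c': node 2→3  ** P0@[62:64]
i=65 'a': node 3→12 ·f
i=66 'a': node 12→1 ·f
i=67 'c': node 1→6  ** P2@[66:67]
i=68 'a': node 6→12 ·f
i=69 'a': node 12→1 ·f
i=70 'c': node 1→6  ** P2@[69:70]
i=71 'b': node 6→19  ** P6@[69:71]
i=72 'a': node 19→1 ·f
i=73 'b': node 1→2
i=74 'b': node 2→5 ·f  ** P1@[73:74]
i=75 'b': node 5→7  ** P1@[74:75]
i=76 'b': node 7→8  ** P1@[75:76]

All matches (sorted): [[2,1],[3,1],[6,2],[7,4],[7,6],[10,0],[12,2],[13,4],[13,6],[16,2],[18,2],[19,4],[19,6],[24,0],[26,2],[27,4],[27,6],[33,2],[34,4],[34,6],[38,0],[43,2],[44,4],[44,6],[45,1],[50,1],[51,1],[52,1],[53,1],[54,3],[58,1],[59,1],[60,1],[64,0],[67,2],[70,2],[71,6],[74,1],[75,1],[76,1]]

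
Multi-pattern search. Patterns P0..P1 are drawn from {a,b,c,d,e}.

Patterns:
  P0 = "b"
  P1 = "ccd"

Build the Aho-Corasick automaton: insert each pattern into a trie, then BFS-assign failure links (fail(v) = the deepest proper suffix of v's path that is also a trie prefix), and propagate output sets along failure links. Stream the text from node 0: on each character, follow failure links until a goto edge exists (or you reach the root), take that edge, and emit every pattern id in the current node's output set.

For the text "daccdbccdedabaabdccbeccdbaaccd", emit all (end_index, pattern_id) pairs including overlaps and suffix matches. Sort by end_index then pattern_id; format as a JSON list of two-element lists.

Build automaton:
Trie (insert patterns):
  0='ε' goto b→1 c→2
  1='b' goto ·  [P0 ends]
  2='c' goto c→3
  3='cc' goto d→4
  4='ccd' goto ·  [P1 ends]

Failure links (BFS by depth):
  fail(1) 'b': from fail(0)=0 chase 'b': 0 ⇒ 0;  out={0}∪out(0)={0}
  fail(2) 'c': from fail(0)=0 chase 'c': 0 ⇒ 0;  out=∅∪out(0)=∅
  fail(3) 'cc': from fail(2)=0 chase 'c': 0 ⇒ 2;  out=∅∪out(2)=∅
  fail(4) 'ccd': from fail(3)=2 chase 'd': 2→0 ⇒ 0;  out={1}∪out(0)={1}

Scan:
[0] read 'd'  n0⇒n0
[1] read 'a'  n0⇒n0
[2] read 'c'  n0⇒n2
[3] read 'c'  n2⇒n3
[4] read 'd'  n3⇒n4  → match P1@[2:4]
[5] read 'b'  n4⇒n1 ·f  → match P0@[5:5]
[6] read 'c'  n1⇒n2 ·f
[7] read 'c'  n2⇒n3
[8] read 'd'  n3⇒n4  → match P1@[6:8]
[9] read 'e'  n4⇒n0 ·f
[10] read 'd'  n0⇒n0
[11] read 'a'  n0⇒n0
[12] read 'b'  n0⇒n1  → match P0@[12:12]
[13] read 'a'  n1⇒n0 ·f
[14] read 'a'  n0⇒n0
[15] read 'b'  n0⇒n1  → match P0@[15:15]
[16] read 'd'  n1⇒n0 ·f
[17] read 'c'  n0⇒n2
[18] read 'c'  n2⇒n3
[19] read 'b'  n3⇒n1 ·f  → match P0@[19:19]
[20] read 'e'  n1⇒n0 ·f
[21] read 'c'  n0⇒n2
[22] read 'c'  n2⇒n3
[23] read 'd'  n3⇒n4  → match P1@[21:23]
[24] read 'b'  n4⇒n1 ·f  → match P0@[24:24]
[25] read 'a'  n1⇒n0 ·f
[26] read 'a'  n0⇒n0
[27] read 'c'  n0⇒n2
[28] read 'c'  n2⇒n3
[29] read 'd'  n3⇒n4  → match P1@[27:29]

All matches (sorted): [[4,1],[5,0],[8,1],[12,0],[15,0],[19,0],[23,1],[24,0],[29,1]]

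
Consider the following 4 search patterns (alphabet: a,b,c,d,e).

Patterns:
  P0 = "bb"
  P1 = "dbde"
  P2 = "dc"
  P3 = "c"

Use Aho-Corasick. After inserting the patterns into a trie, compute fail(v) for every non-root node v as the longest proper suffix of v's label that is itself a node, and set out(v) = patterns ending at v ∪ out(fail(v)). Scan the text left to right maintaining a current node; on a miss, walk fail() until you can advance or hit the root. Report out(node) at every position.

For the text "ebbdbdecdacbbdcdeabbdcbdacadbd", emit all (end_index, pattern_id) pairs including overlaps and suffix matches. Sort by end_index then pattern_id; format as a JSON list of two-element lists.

Construct AC machine:
Trie (insert patterns):
  n0 'ε': b→1 c→8 d→3
  n1 'b': b→2
  n2 'bb': ·  [P0 ends]
  n3 'd': b→4 c→7
  n4 'db': d→5
  n5 'dbd': e→6
  n6 'dbde': ·  [P1 ends]
  n7 'dc': ·  [P2 ends]
  n8 'c': ·  [P3 ends]

Failure links (BFS by depth):
  fail(1) 'b': from fail(0)=0 chase 'b': 0 ⇒ 0;  out=∅∪out(0)=∅
  fail(3) 'd': from fail(0)=0 chase 'd': 0 ⇒ 0;  out=∅∪out(0)=∅
  fail(8) 'c': from fail(0)=0 chase 'c': 0 ⇒ 0;  out={3}∪out(0)={3}
  fail(2) 'bb': from fail(1)=0 chase 'b': 0 ⇒ 1;  out={0}∪out(1)={0}
  fail(4) 'db': from fail(3)=0 chase 'b': 0 ⇒ 1;  out=∅∪out(1)=∅
  fail(7) 'dc': from fail(3)=0 chase 'c': 0 ⇒ 8;  out={2}∪out(8)={2,3}
  fail(5) 'dbd': from fail(4)=1 chase 'd': 1→0 ⇒ 3;  out=∅∪out(3)=∅
  fail(6) 'dbde': from fail(5)=3 chase 'e': 3→0 ⇒ 0;  out={1}∪out(0)={1}

Text stream:
[0] read 'e'  n0⇒n0
[1] read 'b'  n0⇒n1
[2] read 'b'  n1⇒n2  ** P0@[1:2]
[3] read 'd'  n2⇒n3 (fail-walked)
[4] read 'b'  n3⇒n4
[5] read 'd'  n4⇒n5
[6] read 'e'  n5⇒n6  ** P1@[3:6]
[7] read 'c'  n6⇒n8 (fail-walked)  ** P3@[7:7]
[8] read 'd'  n8⇒n3 (fail-walked)
[9] read 'a'  n3⇒n0 (fail-walked)
[10] read 'c'  n0⇒n8  ** P3@[10:10]
[11] read 'b'  n8⇒n1 (fail-walked)
[12] read 'b'  n1⇒n2  ** P0@[11:12]
[13] read 'd'  n2⇒n3 (fail-walked)
[14] read 'c'  n3⇒n7  ** P2@[13:14],P3@[14:14]
[15] read 'd'  n7⇒n3 (fail-walked)
[16] read 'e'  n3⇒n0 (fail-walked)
[17] read 'a'  n0⇒n0
[18] read 'b'  n0⇒n1
[19] read 'b'  n1⇒n2  ** P0@[18:19]
[20] read 'd'  n2⇒n3 (fail-walked)
[21] read 'c'  n3⇒n7  ** P2@[20:21],P3@[21:21]
[22] read 'b'  n7⇒n1 (fail-walked)
[23] read 'd'  n1⇒n3 (fail-walked)
[24] read 'a'  n3⇒n0 (fail-walked)
[25] read 'c'  n0⇒n8  ** P3@[25:25]
[26] read 'a'  n8⇒n0 (fail-walked)
[27] read 'd'  n0⇒n3
[28] read 'b'  n3⇒n4
[29] read 'd'  n4⇒n5

All matches (sorted): [[2,0],[6,1],[7,3],[10,3],[12,0],[14,2],[14,3],[19,0],[21,2],[21,3],[25,3]]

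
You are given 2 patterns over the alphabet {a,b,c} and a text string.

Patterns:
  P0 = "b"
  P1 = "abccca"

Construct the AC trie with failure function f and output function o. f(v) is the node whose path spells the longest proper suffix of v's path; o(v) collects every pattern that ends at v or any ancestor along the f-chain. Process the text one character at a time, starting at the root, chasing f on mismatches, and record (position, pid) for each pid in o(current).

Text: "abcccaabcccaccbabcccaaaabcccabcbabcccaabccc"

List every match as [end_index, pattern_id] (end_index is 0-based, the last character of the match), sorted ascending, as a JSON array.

Build automaton:
Trie nodes:
  n0 'ε': a→2 b→1
  n1 'b': ·  [P0 ends]
  n2 'a': b→3
  n3 'ab': c→4
  n4 'abc': c→5
  n5 'abcc': c→6
  n6 'abccc': a→7
  n7 'abccca': ·  [P1 ends]

BFS fail/out derivation:
  fail(1) 'b': from fail(0)=0 chase 'b': 0 ⇒ 0;  out={0}∪out(0)={0}
  fail(2) 'a': from fail(0)=0 chase 'a': 0 ⇒ 0;  out=∅∪out(0)=∅
  fail(3) 'ab': from fail(2)=0 chase 'b': 0 ⇒ 1;  out=∅∪out(1)={0}
  fail(4) 'abc': from fail(3)=1 chase 'c': 1→0 ⇒ 0;  out=∅∪out(0)=∅
  fail(5) 'abcc': from fail(4)=0 chase 'c': 0 ⇒ 0;  out=∅∪out(0)=∅
  fail(6) 'abccc': from fail(5)=0 chase 'c': 0 ⇒ 0;  out=∅∪out(0)=∅
  fail(7) 'abccca': from fail(6)=0 chase 'a': 0 ⇒ 2;  out={1}∪out(2)={1}

Text stream:
[0] read 'a'  n0⇒n2
[1] read 'b'  n2⇒n3  ** P0@[1:1]
[2] read 'c'  n3⇒n4
[3] read 'c'  n4⇒n5
[4] read 'c'  n5⇒n6
[5] read 'a'  n6⇒n7  ** P1@[0:5]
[6] read 'a'  n7⇒n2 ·f
[7] read 'b'  n2⇒n3  ** P0@[7:7]
[8] read 'c'  n3⇒n4
[9] read 'c'  n4⇒n5
[10] read 'c'  n5⇒n6
[11] read 'a'  n6⇒n7  ** P1@[6:11]
[12] read 'c'  n7⇒n0 ·f
[13] read 'c'  n0⇒n0
[14] read 'b'  n0⇒n1  ** P0@[14:14]
[15] read 'a'  n1⇒n2 ·f
[16] read 'b'  n2⇒n3  ** P0@[16:16]
[17] read 'c'  n3⇒n4
[18] read 'c'  n4⇒n5
[19] read 'c'  n5⇒n6
[20] read 'a'  n6⇒n7  ** P1@[15:20]
[21] read 'a'  n7⇒n2 ·f
[22] read 'a'  n2⇒n2 ·f
[23] read 'a'  n2⇒n2 ·f
[24] read 'b'  n2⇒n3  ** P0@[24:24]
[25] read 'c'  n3⇒n4
[26] read 'c'  n4⇒n5
[27] read 'c'  n5⇒n6
[28] read 'a'  n6⇒n7  ** P1@[23:28]
[29] read 'b'  n7⇒n3 ·f  ** P0@[29:29]
[30] read 'c'  n3⇒n4
[31] read 'b'  n4⇒n1 ·f  ** P0@[31:31]
[32] read 'a'  n1⇒n2 ·f
[33] read 'b'  n2⇒n3  ** P0@[33:33]
[34] read 'c'  n3⇒n4
[35] read 'c'  n4⇒n5
[36] read 'c'  n5⇒n6
[37] read 'a'  n6⇒n7  ** P1@[32:37]
[38] read 'a'  n7⇒n2 ·f
[39] read 'b'  n2⇒n3  ** P0@[39:39]
[40] read 'c'  n3⇒n4
[41] read 'c'  n4⇒n5
[42] read 'c'  n5⇒n6

All matches (sorted): [[1,0],[5,1],[7,0],[11,1],[14,0],[16,0],[20,1],[24,0],[28,1],[29,0],[31,0],[33,0],[37,1],[39,0]]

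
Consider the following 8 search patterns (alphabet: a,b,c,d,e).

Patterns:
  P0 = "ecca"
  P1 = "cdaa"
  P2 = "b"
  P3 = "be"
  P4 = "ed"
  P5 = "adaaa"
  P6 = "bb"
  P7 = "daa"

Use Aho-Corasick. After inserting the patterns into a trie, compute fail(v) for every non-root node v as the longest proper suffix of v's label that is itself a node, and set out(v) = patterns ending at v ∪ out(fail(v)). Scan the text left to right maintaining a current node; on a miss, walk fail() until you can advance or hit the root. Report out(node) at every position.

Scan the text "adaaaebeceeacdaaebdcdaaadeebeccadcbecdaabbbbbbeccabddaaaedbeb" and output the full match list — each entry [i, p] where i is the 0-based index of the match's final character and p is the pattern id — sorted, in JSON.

Build automaton:
Trie nodes:
  0='ε' goto a→12 b→9 c→5 d→18 e→1
  1='e' goto c→2 d→11
  2='ec' goto c→3
  3='ecc' goto a→4
  4='ecca' goto ·  ←P0
  5='c' goto d→6
  6='cd' goto a→7
  7='cda' goto a→8
  8='cdaa' goto ·  ←P1
  9='b' goto b→17 e→10  ←P2
  10='be' goto ·  ←P3
  11='ed' goto ·  ←P4
  12='a' goto d→13
  13='ad' goto a→14
  14='ada' goto a→15
  15='adaa' goto a→16
  16='adaaa' goto ·  ←P5
  17='bb' goto ·  ←P6
  18='d' goto a→19
  19='da' goto a→20
  20='daa' goto ·  ←P7

Failure links (BFS by depth):
  n1('e'): parent n0 fail=0; on 'e' 0 → fail=0;  out ∅∪∅=∅
  n5('c'): parent n0 fail=0; on 'c' 0 → fail=0;  out ∅∪∅=∅
  n9('b'): parent n0 fail=0; on 'b' 0 → fail=0;  out {2}∪∅={2}
  n12('a'): parent n0 fail=0; on 'a' 0 → fail=0;  out ∅∪∅=∅
  n18('d'): parent n0 fail=0; on 'd' 0 → fail=0;  out ∅∪∅=∅
  n2('ec'): parent n1 fail=0; on 'c' 0 → fail=5;  out ∅∪∅=∅
  n6('cd'): parent n5 fail=0; on 'd' 0 → fail=18;  out ∅∪∅=∅
  n10('be'): parent n9 fail=0; on 'e' 0 → fail=1;  out {3}∪∅={3}
  n11('ed'): parent n1 fail=0; on 'd' 0 → fail=18;  out {4}∪∅={4}
  n13('ad'): parent n12 fail=0; on 'd' 0 → fail=18;  out ∅∪∅=∅
  n17('bb'): parent n9 fail=0; on 'b' 0 → fail=9;  out {6}∪{2}={2,6}
  n19('da'): parent n18 fail=0; on 'a' 0 → fail=12;  out ∅∪∅=∅
  n3('ecc'): parent n2 fail=5; on 'c' 5→0 → fail=5;  out ∅∪∅=∅
  n7('cda'): parent n6 fail=18; on 'a' 18 → fail=19;  out ∅∪∅=∅
  n14('ada'): parent n13 fail=18; on 'a' 18 → fail=19;  out ∅∪∅=∅
  n20('daa'): parent n19 fail=12; on 'a' 12→0 → fail=12;  out {7}∪∅={7}
  n4('ecca'): parent n3 fail=5; on 'a' 5→0 → fail=12;  out {0}∪∅={0}
  n8('cdaa'): parent n7 fail=19; on 'a' 19 → fail=20;  out {1}∪{7}={1,7}
  n15('adaa'): parent n14 fail=19; on 'a' 19 → fail=20;  out ∅∪{7}={7}
  n16('adaaa'): parent n15 fail=20; on 'a' 20→12→0 → fail=12;  out {5}∪∅={5}

Scan:
i=0 'a': node 0→12
i=1 'd': node 12→13
i=2 'a': node 13→14
i=3 'a': node 14→15  emit P7@[1:3]
i=4 'a': node 15→16  emit P5@[0:4]
i=5 'e': node 16→1 (fail-walked)
i=6 'b': node 1→9 (fail-walked)  emit P2@[6:6]
i=7 'e': node 9→10  emit P3@[6:7]
i=8 'c': node 10→2 (fail-walked)
i=9 'e': node 2→1 (fail-walked)
i=10 'e': node 1→1 (fail-walked)
i=11 'a': node 1→12 (fail-walked)
i=12 'c': node 12→5 (fail-walked)
i=13 'd': node 5→6
i=14 'a': node 6→7
i=15 'a': node 7→8  emit P1@[12:15],P7@[13:15]
i=16 'e': node 8→1 (fail-walked)
i=17 'b': node 1→9 (fail-walked)  emit P2@[17:17]
i=18 'd': node 9→18 (fail-walked)
i=19 'c': node 18→5 (fail-walked)
i=20 'd': node 5→6
i=21 'a': node 6→7
i=22 'a': node 7→8  emit P1@[19:22],P7@[20:22]
i=23 'a': node 8→12 (fail-walked)
i=24 'd': node 12→13
i=25 'e': node 13→1 (fail-walked)
i=26 'e': node 1→1 (fail-walked)
i=27 'b': node 1→9 (fail-walked)  emit P2@[27:27]
i=28 'e': node 9→10  emit P3@[27:28]
i=29 'c': node 10→2 (fail-walked)
i=30 'c': node 2→3
i=31 'a': node 3→4  emit P0@[28:31]
i=32 'd': node 4→13 (fail-walked)
i=33 'c': node 13→5 (fail-walked)
i=34 'b': node 5→9 (fail-walked)  emit P2@[34:34]
i=35 'e': node 9→10  emit P3@[34:35]
i=36 'c': node 10→2 (fail-walked)
i=37 'd': node 2→6 (fail-walked)
i=38 'a': node 6→7
i=39 'a': node 7→8  emit P1@[36:39],P7@[37:39]
i=40 'b': node 8→9 (fail-walked)  emit P2@[40:40]
i=41 'b': node 9→17  emit P2@[41:41],P6@[40:41]
i=42 'b': node 17→17 (fail-walked)  emit P2@[42:42],P6@[41:42]
i=43 'b': node 17→17 (fail-walked)  emit P2@[43:43],P6@[42:43]
i=44 'b': node 17→17 (fail-walked)  emit P2@[44:44],P6@[43:44]
i=45 'b': node 17→17 (fail-walked)  emit P2@[45:45],P6@[44:45]
i=46 'e': node 17→10 (fail-walked)  emit P3@[45:46]
i=47 'c': node 10→2 (fail-walked)
i=48 'c': node 2→3
i=49 'a': node 3→4  emit P0@[46:49]
i=50 'b': node 4→9 (fail-walked)  emit P2@[50:50]
i=51 'd': node 9→18 (fail-walked)
i=52 'd': node 18→18 (fail-walked)
i=53 'a': node 18→19
i=54 'a': node 19→20  emit P7@[52:54]
i=55 'a': node 20→12 (fail-walked)
i=56 'e': node 12→1 (fail-walked)
i=57 'd': node 1→11  emit P4@[56:57]
i=58 'b': node 11→9 (fail-walked)  emit P2@[58:58]
i=59 'e': node 9→10  emit P3@[58:59]
i=60 'b': node 10→9 (fail-walked)  emit P2@[60:60]

Result: [[3,7],[4,5],[6,2],[7,3],[15,1],[15,7],[17,2],[22,1],[22,7],[27,2],[28,3],[31,0],[34,2],[35,3],[39,1],[39,7],[40,2],[41,2],[41,6],[42,2],[42,6],[43,2],[43,6],[44,2],[44,6],[45,2],[45,6],[46,3],[49,0],[50,2],[54,7],[57,4],[58,2],[59,3],[60,2]]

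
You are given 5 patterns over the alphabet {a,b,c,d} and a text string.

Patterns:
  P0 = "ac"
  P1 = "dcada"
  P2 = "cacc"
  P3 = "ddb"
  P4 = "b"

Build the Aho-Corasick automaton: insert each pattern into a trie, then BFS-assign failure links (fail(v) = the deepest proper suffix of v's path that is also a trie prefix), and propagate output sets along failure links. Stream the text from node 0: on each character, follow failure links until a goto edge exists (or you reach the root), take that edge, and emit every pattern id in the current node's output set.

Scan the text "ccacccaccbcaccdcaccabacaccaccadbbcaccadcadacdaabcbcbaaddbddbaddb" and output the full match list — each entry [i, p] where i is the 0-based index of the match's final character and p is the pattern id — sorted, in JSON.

Build automaton:
Trie (insert patterns):
  n0 'ε': a→1 b→14 c→8 d→3
  n1 'a': c→2
  n2 'ac': ·  [P0 ends]
  n3 'd': c→4 d→12
  n4 'dc': a→5
  n5 'dca': d→6
  n6 'dcad': a→7
  n7 'dcada': ·  [P1 ends]
  n8 'c': a→9
  n9 'ca': c→10
  n10 'cac': c→11
  n11 'cacc': ·  [P2 ends]
  n12 'dd': b→13
  n13 'ddb': ·  [P3 ends]
  n14 'b': ·  [P4 ends]

Failure links (BFS by depth):
  n1('a'): parent n0 fail=0; on 'a' 0 → fail=0;  out ∅∪∅=∅
  n3('d'): parent n0 fail=0; on 'd' 0 → fail=0;  out ∅∪∅=∅
  n8('c'): parent n0 fail=0; on 'c' 0 → fail=0;  out ∅∪∅=∅
  n14('b'): parent n0 fail=0; on 'b' 0 → fail=0;  out {4}∪∅={4}
  n2('ac'): parent n1 fail=0; on 'c' 0 → fail=8;  out {0}∪∅={0}
  n4('dc'): parent n3 fail=0; on 'c' 0 → fail=8;  out ∅∪∅=∅
  n9('ca'): parent n8 fail=0; on 'a' 0 → fail=1;  out ∅∪∅=∅
  n12('dd'): parent n3 fail=0; on 'd' 0 → fail=3;  out ∅∪∅=∅
  n5('dca'): parent n4 fail=8; on 'a' 8 → fail=9;  out ∅∪∅=∅
  n10('cac'): parent n9 fail=1; on 'c' 1 → fail=2;  out ∅∪{0}={0}
  n13('ddb'): parent n12 fail=3; on 'b' 3→0 → fail=14;  out {3}∪{4}={3,4}
  n6('dcad'): parent n5 fail=9; on 'd' 9→1→0 → fail=3;  out ∅∪∅=∅
  n11('cacc'): parent n10 fail=2; on 'c' 2→8→0 → fail=8;  out {2}∪∅={2}
  n7('dcada'): parent n6 fail=3; on 'a' 3→0 → fail=1;  out {1}∪∅={1}

Scan:
i=0 'c': node 0→8
i=1 'c': node 8→8 (via fail)
i=2 'a': node 8→9
i=3 'c': node 9→10  emit P0@[2:3]
i=4 'c': node 10→11  emit P2@[1:4]
i=5 'c': node 11→8 (via fail)
i=6 'a': node 8→9
i=7 'c': node 9→10  emit P0@[6:7]
i=8 'c': node 10→11  emit P2@[5:8]
i=9 'b': node 11→14 (via fail)  emit P4@[9:9]
i=10 'c': node 14→8 (via fail)
i=11 'a': node 8→9
i=12 'c': node 9→10  emit P0@[11:12]
i=13 'c': node 10→11  emit P2@[10:13]
i=14 'd': node 11→3 (via fail)
i=15 'c': node 3→4
i=16 'a': node 4→5
i=17 'c': node 5→10 (via fail)  emit P0@[16:17]
i=18 'c': node 10→11  emit P2@[15:18]
i=19 'a': node 11→9 (via fail)
i=20 'b': node 9→14 (via fail)  emit P4@[20:20]
i=21 'a': node 14→1 (via fail)
i=22 'c': node 1→2  emit P0@[21:22]
i=23 'a': node 2→9 (via fail)
i=24 'c': node 9→10  emit P0@[23:24]
i=25 'c': node 10→11  emit P2@[22:25]
i=26 'a': node 11→9 (via fail)
i=27 'c': node 9→10  emit P0@[26:27]
i=28 'c': node 10→11  emit P2@[25:28]
i=29 'a': node 11→9 (via fail)
i=30 'd': node 9→3 (via fail)
i=31 'b': node 3→14 (via fail)  emit P4@[31:31]
i=32 'b': node 14→14 (via fail)  emit P4@[32:32]
i=33 'c': node 14→8 (via fail)
i=34 'a': node 8→9
i=35 'c': node 9→10  emit P0@[34:35]
i=36 'c': node 10→11  emit P2@[33:36]
i=37 'a': node 11→9 (via fail)
i=38 'd': node 9→3 (via fail)
i=39 'c': node 3→4
i=40 'a': node 4→5
i=41 'd': node 5→6
i=42 'a': node 6→7  emit P1@[38:42]
i=43 'c': node 7→2 (via fail)  emit P0@[42:43]
i=44 'd': node 2→3 (via fail)
i=45 'a': node 3→1 (via fail)
i=46 'a': node 1→1 (via fail)
i=47 'b': node 1→14 (via fail)  emit P4@[47:47]
i=48 'c': node 14→8 (via fail)
i=49 'b': node 8→14 (via fail)  emit P4@[49:49]
i=50 'c': node 14→8 (via fail)
i=51 'b': node 8→14 (via fail)  emit P4@[51:51]
i=52 'a': node 14→1 (via fail)
i=53 'a': node 1→1 (via fail)
i=54 'd': node 1→3 (via fail)
i=55 'd': node 3→12
i=56 'b': node 12→13  emit P3@[54:56],P4@[56:56]
i=57 'd': node 13→3 (via fail)
i=58 'd': node 3→12
i=59 'b': node 12→13  emit P3@[57:59],P4@[59:59]
i=60 'a': node 13→1 (via fail)
i=61 'd': node 1→3 (via fail)
i=62 'd': node 3→12
i=63 'b': node 12→13  emit P3@[61:63],P4@[63:63]

Matches: [[3,0],[4,2],[7,0],[8,2],[9,4],[12,0],[13,2],[17,0],[18,2],[20,4],[22,0],[24,0],[25,2],[27,0],[28,2],[31,4],[32,4],[35,0],[36,2],[42,1],[43,0],[47,4],[49,4],[51,4],[56,3],[56,4],[59,3],[59,4],[63,3],[63,4]]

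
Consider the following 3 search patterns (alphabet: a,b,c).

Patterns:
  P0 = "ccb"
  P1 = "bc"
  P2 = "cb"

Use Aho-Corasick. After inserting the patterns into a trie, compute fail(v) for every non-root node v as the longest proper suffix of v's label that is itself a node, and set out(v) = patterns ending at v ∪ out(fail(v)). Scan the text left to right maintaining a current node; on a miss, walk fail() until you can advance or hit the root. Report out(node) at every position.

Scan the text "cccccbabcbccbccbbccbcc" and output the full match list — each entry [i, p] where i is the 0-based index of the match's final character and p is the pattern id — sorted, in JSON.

Construct AC machine:
Trie nodes:
  n0 'ε': b→4 c→1
  n1 'c': b→6 c→2
  n2 'cc': b→3
  n3 'ccb': ·  ←P0
  n4 'b': c→5
  n5 'bc': ·  ←P1
  n6 'cb': ·  ←P2

BFS fail/out derivation:
  fail(1) 'c': from fail(0)=0 chase 'c': 0 ⇒ 0;  out=∅∪out(0)=∅
  fail(4) 'b': from fail(0)=0 chase 'b': 0 ⇒ 0;  out=∅∪out(0)=∅
  fail(2) 'cc': from fail(1)=0 chase 'c': 0 ⇒ 1;  out=∅∪out(1)=∅
  fail(5) 'bc': from fail(4)=0 chase 'c': 0 ⇒ 1;  out={1}∪out(1)={1}
  fail(6) 'cb': from fail(1)=0 chase 'b': 0 ⇒ 4;  out={2}∪out(4)={2}
  fail(3) 'ccb': from fail(2)=1 chase 'b': 1 ⇒ 6;  out={0}∪out(6)={0,2}

Scan:
i=0 'c': node 0→1
i=1 'c': node 1→2
i=2 'c': node 2→2 ·f
i=3 'c': node 2→2 ·f
i=4 'c': node 2→2 ·f
i=5 'b': node 2→3  ** P0@[3:5],P2@[4:5]
i=6 'a': node 3→0 ·f
i=7 'b': node 0→4
i=8 'c': node 4→5  ** P1@[7:8]
i=9 'b': node 5→6 ·f  ** P2@[8:9]
i=10 'c': node 6→5 ·f  ** P1@[9:10]
i=11 'c': node 5→2 ·f
i=12 'b': node 2→3  ** P0@[10:12],P2@[11:12]
i=13 'c': node 3→5 ·f  ** P1@[12:13]
i=14 'c': node 5→2 ·f
i=15 'b': node 2→3  ** P0@[13:15],P2@[14:15]
i=16 'b': node 3→4 ·f
i=17 'c': node 4→5  ** P1@[16:17]
i=18 'c': node 5→2 ·f
i=19 'b': node 2→3  ** P0@[17:19],P2@[18:19]
i=20 'c': node 3→5 ·f  ** P1@[19:20]
i=21 'c': node 5→2 ·f

Matches: [[5,0],[5,2],[8,1],[9,2],[10,1],[12,0],[12,2],[13,1],[15,0],[15,2],[17,1],[19,0],[19,2],[20,1]]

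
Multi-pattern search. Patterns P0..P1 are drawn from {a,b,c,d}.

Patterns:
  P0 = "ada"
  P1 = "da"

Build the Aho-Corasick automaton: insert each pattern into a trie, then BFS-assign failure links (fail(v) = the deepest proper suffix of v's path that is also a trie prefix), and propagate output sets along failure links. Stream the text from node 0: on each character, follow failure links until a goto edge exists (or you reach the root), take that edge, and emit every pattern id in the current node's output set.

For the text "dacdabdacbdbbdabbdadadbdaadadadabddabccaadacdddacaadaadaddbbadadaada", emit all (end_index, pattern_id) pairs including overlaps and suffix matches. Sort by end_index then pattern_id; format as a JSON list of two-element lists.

Build:
Trie (insert patterns):
  n0 'ε': a→1 d→4
  n1 'a': d→2
  n2 'ad': a→3
  n3 'ada': ·  ←P0
  n4 'd': a→5
  n5 'da': ·  ←P1

BFS fail/out derivation:
  n1('a'): parent n0 fail=0; on 'a' 0 → fail=0;  out ∅∪∅=∅
  n4('d'): parent n0 fail=0; on 'd' 0 → fail=0;  out ∅∪∅=∅
  n2('ad'): parent n1 fail=0; on 'd' 0 → fail=4;  out ∅∪∅=∅
  n5('da'): parent n4 fail=0; on 'a' 0 → fail=1;  out {1}∪∅={1}
  n3('ada'): parent n2 fail=4; on 'a' 4 → fail=5;  out {0}∪{1}={0,1}

Scan:
[0] read 'd'  n0⇒n4
[1] read 'a'  n4⇒n5  emit P1@[0:1]
[2] read 'c'  n5⇒n0 (fail-walked)
[3] read 'd'  n0⇒n4
[4] read 'a'  n4⇒n5  emit P1@[3:4]
[5] read 'b'  n5⇒n0 (fail-walked)
[6] read 'd'  n0⇒n4
[7] read 'a'  n4⇒n5  emit P1@[6:7]
[8] read 'c'  n5⇒n0 (fail-walked)
[9] read 'b'  n0⇒n0
[10] read 'd'  n0⇒n4
[11] read 'b'  n4⇒n0 (fail-walked)
[12] read 'b'  n0⇒n0
[13] read 'd'  n0⇒n4
[14] read 'a'  n4⇒n5  emit P1@[13:14]
[15] read 'b'  n5⇒n0 (fail-walked)
[16] read 'b'  n0⇒n0
[17] read 'd'  n0⇒n4
[18] read 'a'  n4⇒n5  emit P1@[17:18]
[19] read 'd'  n5⇒n2 (fail-walked)
[20] read 'a'  n2⇒n3  emit P0@[18:20],P1@[19:20]
[21] read 'd'  n3⇒n2 (fail-walked)
[22] read 'b'  n2⇒n0 (fail-walked)
[23] read 'd'  n0⇒n4
[24] read 'a'  n4⇒n5  emit P1@[23:24]
[25] read 'a'  n5⇒n1 (fail-walked)
[26] read 'd'  n1⇒n2
[27] read 'a'  n2⇒n3  emit P0@[25:27],P1@[26:27]
[28] read 'd'  n3⇒n2 (fail-walked)
[29] read 'a'  n2⇒n3  emit P0@[27:29],P1@[28:29]
[30] read 'd'  n3⇒n2 (fail-walked)
[31] read 'a'  n2⇒n3  emit P0@[29:31],P1@[30:31]
[32] read 'b'  n3⇒n0 (fail-walked)
[33] read 'd'  n0⇒n4
[34] read 'd'  n4⇒n4 (fail-walked)
[35] read 'a'  n4⇒n5  emit P1@[34:35]
[36] read 'b'  n5⇒n0 (fail-walked)
[37] read 'c'  n0⇒n0
[38] read 'c'  n0⇒n0
[39] read 'a'  n0⇒n1
[40] read 'a'  n1⇒n1 (fail-walked)
[41] read 'd'  n1⇒n2
[42] read 'a'  n2⇒n3  emit P0@[40:42],P1@[41:42]
[43] read 'c'  n3⇒n0 (fail-walked)
[44] read 'd'  n0⇒n4
[45] read 'd'  n4⇒n4 (fail-walked)
[46] read 'd'  n4⇒n4 (fail-walked)
[47] read 'a'  n4⇒n5  emit P1@[46:47]
[48] read 'c'  n5⇒n0 (fail-walked)
[49] read 'a'  n0⇒n1
[50] read 'a'  n1⇒n1 (fail-walked)
[51] read 'd'  n1⇒n2
[52] read 'a'  n2⇒n3  emit P0@[50:52],P1@[51:52]
[53] read 'a'  n3⇒n1 (fail-walked)
[54] read 'd'  n1⇒n2
[55] read 'a'  n2⇒n3  emit P0@[53:55],P1@[54:55]
[56] read 'd'  n3⇒n2 (fail-walked)
[57] read 'd'  n2⇒n4 (fail-walked)
[58] read 'b'  n4⇒n0 (fail-walked)
[59] read 'b'  n0⇒n0
[60] read 'a'  n0⇒n1
[61] read 'd'  n1⇒n2
[62] read 'a'  n2⇒n3  emit P0@[60:62],P1@[61:62]
[63] read 'd'  n3⇒n2 (fail-walked)
[64] read 'a'  n2⇒n3  emit P0@[62:64],P1@[63:64]
[65] read 'a'  n3⇒n1 (fail-walked)
[66] read 'd'  n1⇒n2
[67] read 'a'  n2⇒n3  emit P0@[65:67],P1@[66:67]

Matches: [[1,1],[4,1],[7,1],[14,1],[18,1],[20,0],[20,1],[24,1],[27,0],[27,1],[29,0],[29,1],[31,0],[31,1],[35,1],[42,0],[42,1],[47,1],[52,0],[52,1],[55,0],[55,1],[62,0],[62,1],[64,0],[64,1],[67,0],[67,1]]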